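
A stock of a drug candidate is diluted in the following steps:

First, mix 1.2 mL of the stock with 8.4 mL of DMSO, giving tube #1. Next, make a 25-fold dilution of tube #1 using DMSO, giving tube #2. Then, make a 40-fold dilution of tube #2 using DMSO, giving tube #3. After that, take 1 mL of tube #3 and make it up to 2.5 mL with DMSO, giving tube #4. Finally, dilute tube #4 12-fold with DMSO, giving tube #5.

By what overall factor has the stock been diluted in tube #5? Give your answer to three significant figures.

2.40 × 10^5

Step 1: 1.2 mL + 8.4 mL = 9.6 mL total → factor 9.6/1.2 = 8
Step 2: 25-fold → factor 25
Step 3: 40-fold → factor 40
Step 4: 1 mL brought to 2.5 mL → factor 2.5/1 = 2.5
Step 5: 12-fold → factor 12
Overall dilution factor = 8 × 25 × 40 × 2.5 × 12 = 2.4 × 10^5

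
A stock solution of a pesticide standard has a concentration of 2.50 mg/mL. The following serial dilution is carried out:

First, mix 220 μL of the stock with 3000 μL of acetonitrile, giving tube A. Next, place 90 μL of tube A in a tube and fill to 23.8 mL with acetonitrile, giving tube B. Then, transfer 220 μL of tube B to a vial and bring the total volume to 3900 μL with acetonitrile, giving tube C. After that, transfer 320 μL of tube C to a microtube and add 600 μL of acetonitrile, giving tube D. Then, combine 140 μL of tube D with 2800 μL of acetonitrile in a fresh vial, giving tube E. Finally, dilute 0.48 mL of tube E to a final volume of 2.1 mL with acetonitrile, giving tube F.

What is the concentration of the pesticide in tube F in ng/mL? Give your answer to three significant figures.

0.138 ng/mL

Step 1: 220 μL + 3000 μL = 3220 μL total → factor 3220/220 = 14.636
Step 2: 90 μL brought to 23.8 mL → factor 23800/90 = 264.44
Step 3: 220 μL brought to 3900 μL → factor 3900/220 = 17.727
Step 4: 320 μL + 600 μL = 920 μL total → factor 920/320 = 2.875
Step 5: 140 μL + 2800 μL = 2940 μL total → factor 2940/140 = 21
Step 6: 0.48 mL brought to 2.1 mL → factor 2.1/0.48 = 4.375
Overall dilution factor = 14.636 × 264.44 × 17.727 × 2.875 × 21 × 4.375 = 1.8124 × 10^7
Final = 2.50 mg/mL / 1.8124 × 10^7 = 1.379 × 10^-7 mg/mL = 0.138 ng/mL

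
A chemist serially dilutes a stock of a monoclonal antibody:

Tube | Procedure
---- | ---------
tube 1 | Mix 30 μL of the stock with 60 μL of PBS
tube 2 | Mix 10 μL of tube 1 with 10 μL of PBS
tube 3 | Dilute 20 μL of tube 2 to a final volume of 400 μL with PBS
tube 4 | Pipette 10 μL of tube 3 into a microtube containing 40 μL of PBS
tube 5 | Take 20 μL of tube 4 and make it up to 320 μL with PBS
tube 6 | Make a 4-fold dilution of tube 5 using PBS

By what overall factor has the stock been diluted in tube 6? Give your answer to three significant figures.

Step 1: 30 μL + 60 μL = 90 μL total → factor 90/30 = 3
Step 2: 10 μL + 10 μL = 20 μL total → factor 20/10 = 2
Step 3: 20 μL brought to 400 μL → factor 400/20 = 20
Step 4: 10 μL + 40 μL = 50 μL total → factor 50/10 = 5
Step 5: 20 μL brought to 320 μL → factor 320/20 = 16
Step 6: 4-fold → factor 4
Overall dilution factor = 3 × 2 × 20 × 5 × 16 × 4 = 38400

3.84 × 10^4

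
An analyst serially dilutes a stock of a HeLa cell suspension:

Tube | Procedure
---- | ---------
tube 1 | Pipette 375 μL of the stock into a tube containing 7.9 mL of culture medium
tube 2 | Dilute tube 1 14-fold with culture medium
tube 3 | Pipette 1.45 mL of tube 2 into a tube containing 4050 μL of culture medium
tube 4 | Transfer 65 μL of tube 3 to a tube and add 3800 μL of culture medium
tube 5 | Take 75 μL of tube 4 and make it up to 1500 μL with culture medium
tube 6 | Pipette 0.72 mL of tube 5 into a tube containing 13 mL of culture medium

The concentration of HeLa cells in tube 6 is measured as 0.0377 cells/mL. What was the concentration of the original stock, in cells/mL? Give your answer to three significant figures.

1.00 × 10^6 cells/mL

Step 1: 375 μL + 7.9 mL = 8275 μL total → factor 8275/375 = 22.067
Step 2: 14-fold → factor 14
Step 3: 1.45 mL + 4050 μL = 5.5 mL total → factor 5.5/1.45 = 3.7931
Step 4: 65 μL + 3800 μL = 3865 μL total → factor 3865/65 = 59.462
Step 5: 75 μL brought to 1500 μL → factor 1500/75 = 20
Step 6: 0.72 mL + 13 mL = 13.72 mL total → factor 13.72/0.72 = 19.056
Overall dilution factor = 22.067 × 14 × 3.7931 × 59.462 × 20 × 19.056 = 2.6555 × 10^7
Stock = 0.0377 cells/mL × 2.6555 × 10^7 = 1.00 × 10^6 cells/mL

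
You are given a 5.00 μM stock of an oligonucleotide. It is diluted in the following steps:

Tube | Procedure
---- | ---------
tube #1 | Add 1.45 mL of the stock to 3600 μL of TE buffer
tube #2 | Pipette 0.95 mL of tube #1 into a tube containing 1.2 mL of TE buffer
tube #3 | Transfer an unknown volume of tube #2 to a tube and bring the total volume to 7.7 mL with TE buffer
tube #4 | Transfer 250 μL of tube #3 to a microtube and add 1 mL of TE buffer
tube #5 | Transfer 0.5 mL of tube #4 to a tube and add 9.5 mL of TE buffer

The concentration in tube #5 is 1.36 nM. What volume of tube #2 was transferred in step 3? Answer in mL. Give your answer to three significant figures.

Step 1: 1.45 mL + 3600 μL = 5.05 mL total → factor 5.05/1.45 = 3.4828
Step 2: 0.95 mL + 1.2 mL = 2.15 mL total → factor 2.15/0.95 = 2.2632
Step 3: v brought to 7.7 mL → factor = 7.7 mL/v
Step 4: 250 μL + 1 mL = 1250 μL total → factor 1250/250 = 5
Step 5: 0.5 mL + 9.5 mL = 10 mL total → factor 10/0.5 = 20
Product of known-step factors = 788.2
Overall factor = 5.00 μM / (1.36 nM) = 3676.5
Step-3 factor = 3676.5 / 788.2 = 4.6644
v = 7.7 mL / 4.6644 = 1.65 mL

1.65 mL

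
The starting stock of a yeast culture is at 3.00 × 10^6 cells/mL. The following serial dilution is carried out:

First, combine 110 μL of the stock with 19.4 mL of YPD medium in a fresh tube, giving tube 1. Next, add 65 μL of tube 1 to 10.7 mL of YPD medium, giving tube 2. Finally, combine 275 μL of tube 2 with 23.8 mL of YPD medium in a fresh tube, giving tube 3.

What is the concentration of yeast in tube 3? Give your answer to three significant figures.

1.17 cells/mL

Step 1: 110 μL + 19.4 mL = 19510 μL total → factor 19510/110 = 177.36
Step 2: 65 μL + 10.7 mL = 10765 μL total → factor 10765/65 = 165.62
Step 3: 275 μL + 23.8 mL = 24075 μL total → factor 24075/275 = 87.545
Dilution factor through tube 3 = 177.36 × 165.62 × 87.545 = 2.5716 × 10^6
[tube 3] = 3.00 × 10^6 cells/mL / 2.5716 × 10^6 = 1.17 cells/mL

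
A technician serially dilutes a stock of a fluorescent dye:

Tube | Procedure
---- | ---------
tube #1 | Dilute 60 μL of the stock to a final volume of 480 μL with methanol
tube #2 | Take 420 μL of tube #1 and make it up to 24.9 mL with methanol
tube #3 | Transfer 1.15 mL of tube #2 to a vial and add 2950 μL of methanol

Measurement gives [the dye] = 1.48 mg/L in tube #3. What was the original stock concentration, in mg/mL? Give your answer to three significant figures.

Step 1: 60 μL brought to 480 μL → factor 480/60 = 8
Step 2: 420 μL brought to 24.9 mL → factor 24900/420 = 59.286
Step 3: 1.15 mL + 2950 μL = 4.1 mL total → factor 4.1/1.15 = 3.5652
Overall dilution factor = 8 × 59.286 × 3.5652 = 1690.9
Stock = 1.48 mg/L × 1690.9 = 2503 mg/L = 2.50 mg/mL

2.50 mg/mL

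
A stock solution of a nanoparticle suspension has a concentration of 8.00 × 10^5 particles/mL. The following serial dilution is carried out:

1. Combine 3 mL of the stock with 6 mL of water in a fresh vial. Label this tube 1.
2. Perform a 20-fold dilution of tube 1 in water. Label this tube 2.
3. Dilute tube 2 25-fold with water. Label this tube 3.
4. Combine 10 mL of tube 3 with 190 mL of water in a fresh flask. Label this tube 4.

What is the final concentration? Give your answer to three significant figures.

Step 1: 3 mL + 6 mL = 9 mL total → factor 9/3 = 3
Step 2: 20-fold → factor 20
Step 3: 25-fold → factor 25
Step 4: 10 mL + 190 mL = 200 mL total → factor 200/10 = 20
Overall dilution factor = 3 × 20 × 25 × 20 = 30000
Final = 8.00 × 10^5 particles/mL / 30000 = 26.7 particles/mL

26.7 particles/mL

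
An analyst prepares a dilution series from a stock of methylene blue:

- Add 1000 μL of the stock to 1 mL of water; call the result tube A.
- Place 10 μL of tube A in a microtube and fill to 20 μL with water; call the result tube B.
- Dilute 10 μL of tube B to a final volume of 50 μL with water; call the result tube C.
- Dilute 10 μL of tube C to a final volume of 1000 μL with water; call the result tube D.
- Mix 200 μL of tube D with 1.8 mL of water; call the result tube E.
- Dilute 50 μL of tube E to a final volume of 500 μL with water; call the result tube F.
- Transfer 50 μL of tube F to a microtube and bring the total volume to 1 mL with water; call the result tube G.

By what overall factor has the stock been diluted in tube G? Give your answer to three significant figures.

4.00 × 10^6

Step 1: 1000 μL + 1 mL = 2000 μL total → factor 2000/1000 = 2
Step 2: 10 μL brought to 20 μL → factor 20/10 = 2
Step 3: 10 μL brought to 50 μL → factor 50/10 = 5
Step 4: 10 μL brought to 1000 μL → factor 1000/10 = 100
Step 5: 200 μL + 1.8 mL = 2000 μL total → factor 2000/200 = 10
Step 6: 50 μL brought to 500 μL → factor 500/50 = 10
Step 7: 50 μL brought to 1 mL → factor 1000/50 = 20
Overall dilution factor = 2 × 2 × 5 × 100 × 10 × 10 × 20 = 4 × 10^6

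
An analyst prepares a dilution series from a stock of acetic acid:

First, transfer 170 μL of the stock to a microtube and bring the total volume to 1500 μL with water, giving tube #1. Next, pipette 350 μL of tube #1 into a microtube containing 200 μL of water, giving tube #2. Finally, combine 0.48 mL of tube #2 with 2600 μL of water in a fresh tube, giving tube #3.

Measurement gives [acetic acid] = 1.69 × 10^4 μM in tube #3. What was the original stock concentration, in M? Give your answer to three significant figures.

Step 1: 170 μL brought to 1500 μL → factor 1500/170 = 8.8235
Step 2: 350 μL + 200 μL = 550 μL total → factor 550/350 = 1.5714
Step 3: 0.48 mL + 2600 μL = 3.08 mL total → factor 3.08/0.48 = 6.4167
Overall dilution factor = 8.8235 × 1.5714 × 6.4167 = 88.971
Stock = 1.69 × 10^4 μM × 88.971 = 1.504 × 10^6 μM = 1.50 M

1.50 M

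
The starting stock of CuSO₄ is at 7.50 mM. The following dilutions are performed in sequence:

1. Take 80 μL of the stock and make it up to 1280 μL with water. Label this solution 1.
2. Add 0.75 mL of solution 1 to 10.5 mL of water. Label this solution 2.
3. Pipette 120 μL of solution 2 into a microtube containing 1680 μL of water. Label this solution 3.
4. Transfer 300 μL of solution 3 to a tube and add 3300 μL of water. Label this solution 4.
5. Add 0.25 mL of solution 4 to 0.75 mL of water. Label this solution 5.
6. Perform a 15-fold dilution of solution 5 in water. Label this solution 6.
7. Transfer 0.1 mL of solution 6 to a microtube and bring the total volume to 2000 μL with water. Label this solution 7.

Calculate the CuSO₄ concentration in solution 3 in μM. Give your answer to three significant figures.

Step 1: 80 μL brought to 1280 μL → factor 1280/80 = 16
Step 2: 0.75 mL + 10.5 mL = 11.25 mL total → factor 11.25/0.75 = 15
Step 3: 120 μL + 1680 μL = 1800 μL total → factor 1800/120 = 15
Dilution factor through solution 3 = 16 × 15 × 15 = 3600
[solution 3] = 7.50 mM / 3600 = 0.002083 mM = 2.08 μM

2.08 μM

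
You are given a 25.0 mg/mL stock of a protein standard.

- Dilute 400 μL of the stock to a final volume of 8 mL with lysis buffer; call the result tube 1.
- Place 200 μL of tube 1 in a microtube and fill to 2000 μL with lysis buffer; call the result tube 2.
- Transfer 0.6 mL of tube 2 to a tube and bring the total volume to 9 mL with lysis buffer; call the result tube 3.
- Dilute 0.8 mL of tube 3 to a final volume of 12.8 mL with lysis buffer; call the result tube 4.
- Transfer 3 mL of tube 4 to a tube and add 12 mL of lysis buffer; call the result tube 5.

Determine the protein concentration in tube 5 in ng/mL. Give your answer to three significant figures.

Step 1: 400 μL brought to 8 mL → factor 8000/400 = 20
Step 2: 200 μL brought to 2000 μL → factor 2000/200 = 10
Step 3: 0.6 mL brought to 9 mL → factor 9/0.6 = 15
Step 4: 0.8 mL brought to 12.8 mL → factor 12.8/0.8 = 16
Step 5: 3 mL + 12 mL = 15 mL total → factor 15/3 = 5
Overall dilution factor = 20 × 10 × 15 × 16 × 5 = 2.4 × 10^5
Final = 25.0 mg/mL / 2.4 × 10^5 = 0.0001042 mg/mL = 104 ng/mL

104 ng/mL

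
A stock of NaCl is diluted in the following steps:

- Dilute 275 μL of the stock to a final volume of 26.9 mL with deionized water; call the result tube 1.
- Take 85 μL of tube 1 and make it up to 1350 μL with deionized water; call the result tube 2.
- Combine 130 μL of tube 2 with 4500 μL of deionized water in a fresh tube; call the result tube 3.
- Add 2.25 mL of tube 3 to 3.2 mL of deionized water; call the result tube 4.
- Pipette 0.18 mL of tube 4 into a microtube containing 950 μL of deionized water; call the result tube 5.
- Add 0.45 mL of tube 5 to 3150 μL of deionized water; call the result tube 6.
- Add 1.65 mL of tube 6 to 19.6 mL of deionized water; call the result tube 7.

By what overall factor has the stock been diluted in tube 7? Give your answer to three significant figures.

8.67 × 10^7

Step 1: 275 μL brought to 26.9 mL → factor 26900/275 = 97.818
Step 2: 85 μL brought to 1350 μL → factor 1350/85 = 15.882
Step 3: 130 μL + 4500 μL = 4630 μL total → factor 4630/130 = 35.615
Step 4: 2.25 mL + 3.2 mL = 5.45 mL total → factor 5.45/2.25 = 2.4222
Step 5: 0.18 mL + 950 μL = 1.13 mL total → factor 1.13/0.18 = 6.2778
Step 6: 0.45 mL + 3150 μL = 3.6 mL total → factor 3.6/0.45 = 8
Step 7: 1.65 mL + 19.6 mL = 21.25 mL total → factor 21.25/1.65 = 12.879
Overall dilution factor = 97.818 × 15.882 × 35.615 × 2.4222 × 6.2778 × 8 × 12.879 = 8.6688 × 10^7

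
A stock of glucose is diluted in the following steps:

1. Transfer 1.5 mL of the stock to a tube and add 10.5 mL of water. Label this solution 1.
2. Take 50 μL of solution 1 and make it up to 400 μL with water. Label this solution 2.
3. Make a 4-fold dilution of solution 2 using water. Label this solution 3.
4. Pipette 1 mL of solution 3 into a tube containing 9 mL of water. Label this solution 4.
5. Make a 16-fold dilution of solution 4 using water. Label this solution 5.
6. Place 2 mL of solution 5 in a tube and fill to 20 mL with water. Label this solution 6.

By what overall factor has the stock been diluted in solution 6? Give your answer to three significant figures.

Step 1: 1.5 mL + 10.5 mL = 12 mL total → factor 12/1.5 = 8
Step 2: 50 μL brought to 400 μL → factor 400/50 = 8
Step 3: 4-fold → factor 4
Step 4: 1 mL + 9 mL = 10 mL total → factor 10/1 = 10
Step 5: 16-fold → factor 16
Step 6: 2 mL brought to 20 mL → factor 20/2 = 10
Overall dilution factor = 8 × 8 × 4 × 10 × 16 × 10 = 4.096 × 10^5

4.10 × 10^5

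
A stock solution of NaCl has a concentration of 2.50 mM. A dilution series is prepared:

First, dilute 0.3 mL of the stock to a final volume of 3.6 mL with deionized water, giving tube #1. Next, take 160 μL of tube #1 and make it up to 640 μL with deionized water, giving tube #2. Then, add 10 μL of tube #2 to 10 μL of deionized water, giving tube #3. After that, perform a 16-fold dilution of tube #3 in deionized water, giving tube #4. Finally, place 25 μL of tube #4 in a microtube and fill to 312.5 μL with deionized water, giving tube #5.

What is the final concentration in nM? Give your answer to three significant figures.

Step 1: 0.3 mL brought to 3.6 mL → factor 3.6/0.3 = 12
Step 2: 160 μL brought to 640 μL → factor 640/160 = 4
Step 3: 10 μL + 10 μL = 20 μL total → factor 20/10 = 2
Step 4: 16-fold → factor 16
Step 5: 25 μL brought to 312.5 μL → factor 312.5/25 = 12.5
Overall dilution factor = 12 × 4 × 2 × 16 × 12.5 = 19200
Final = 2.50 mM / 19200 = 0.0001302 mM = 130 nM

130 nM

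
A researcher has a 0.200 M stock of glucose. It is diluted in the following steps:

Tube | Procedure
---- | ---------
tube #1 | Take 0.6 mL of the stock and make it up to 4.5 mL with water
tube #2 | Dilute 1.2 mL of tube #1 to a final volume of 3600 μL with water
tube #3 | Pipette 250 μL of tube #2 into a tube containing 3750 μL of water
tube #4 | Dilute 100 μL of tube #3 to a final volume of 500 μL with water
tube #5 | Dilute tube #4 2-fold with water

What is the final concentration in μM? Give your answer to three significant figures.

55.6 μM

Step 1: 0.6 mL brought to 4.5 mL → factor 4.5/0.6 = 7.5
Step 2: 1.2 mL brought to 3600 μL → factor 3.6/1.2 = 3
Step 3: 250 μL + 3750 μL = 4000 μL total → factor 4000/250 = 16
Step 4: 100 μL brought to 500 μL → factor 500/100 = 5
Step 5: 2-fold → factor 2
Overall dilution factor = 7.5 × 3 × 16 × 5 × 2 = 3600
Final = 0.200 M / 3600 = 5.556 × 10^-5 M = 55.6 μM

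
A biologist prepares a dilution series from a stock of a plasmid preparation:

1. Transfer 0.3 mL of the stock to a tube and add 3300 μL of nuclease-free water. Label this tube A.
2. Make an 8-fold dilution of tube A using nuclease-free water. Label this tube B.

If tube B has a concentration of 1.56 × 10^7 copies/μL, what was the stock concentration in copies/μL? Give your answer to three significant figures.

1.50 × 10^9 copies/μL

Step 1: 0.3 mL + 3300 μL = 3.6 mL total → factor 3.6/0.3 = 12
Step 2: 8-fold → factor 8
Overall dilution factor = 12 × 8 = 96
Stock = 1.56 × 10^7 copies/μL × 96 = 1.50 × 10^9 copies/μL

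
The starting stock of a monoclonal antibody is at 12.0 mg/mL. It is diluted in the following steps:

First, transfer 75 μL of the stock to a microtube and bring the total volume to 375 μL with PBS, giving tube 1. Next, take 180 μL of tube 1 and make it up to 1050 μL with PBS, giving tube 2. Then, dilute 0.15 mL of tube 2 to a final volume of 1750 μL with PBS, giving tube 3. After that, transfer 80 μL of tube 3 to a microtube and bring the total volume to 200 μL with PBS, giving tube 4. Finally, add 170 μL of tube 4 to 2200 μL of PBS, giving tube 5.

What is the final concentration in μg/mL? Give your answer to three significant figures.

1.01 μg/mL

Step 1: 75 μL brought to 375 μL → factor 375/75 = 5
Step 2: 180 μL brought to 1050 μL → factor 1050/180 = 5.8333
Step 3: 0.15 mL brought to 1750 μL → factor 1.75/0.15 = 11.667
Step 4: 80 μL brought to 200 μL → factor 200/80 = 2.5
Step 5: 170 μL + 2200 μL = 2370 μL total → factor 2370/170 = 13.941
Overall dilution factor = 5 × 5.8333 × 11.667 × 2.5 × 13.941 = 11860
Final = 12.0 mg/mL / 11860 = 0.001012 mg/mL = 1.01 μg/mL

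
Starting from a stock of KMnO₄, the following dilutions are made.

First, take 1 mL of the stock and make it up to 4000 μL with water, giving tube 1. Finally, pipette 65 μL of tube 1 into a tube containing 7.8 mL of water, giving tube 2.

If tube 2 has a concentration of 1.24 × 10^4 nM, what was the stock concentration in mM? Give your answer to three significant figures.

Step 1: 1 mL brought to 4000 μL → factor 4/1 = 4
Step 2: 65 μL + 7.8 mL = 7865 μL total → factor 7865/65 = 121
Overall dilution factor = 4 × 121 = 484
Stock = 1.24 × 10^4 nM × 484 = 6.002 × 10^6 nM = 6.00 mM

6.00 mM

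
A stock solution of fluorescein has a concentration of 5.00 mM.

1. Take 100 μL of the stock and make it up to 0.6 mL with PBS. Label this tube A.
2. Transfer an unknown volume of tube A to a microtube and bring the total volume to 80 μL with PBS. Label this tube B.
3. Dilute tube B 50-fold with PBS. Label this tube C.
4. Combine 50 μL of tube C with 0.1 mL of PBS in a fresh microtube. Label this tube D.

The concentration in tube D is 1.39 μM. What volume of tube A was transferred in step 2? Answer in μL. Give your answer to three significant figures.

Step 1: 100 μL brought to 0.6 mL → factor 600/100 = 6
Step 2: v brought to 80 μL → factor = 80 μL/v
Step 3: 50-fold → factor 50
Step 4: 50 μL + 0.1 mL = 150 μL total → factor 150/50 = 3
Product of known-step factors = 900
Overall factor = 5.00 mM / (1.39 μM) = 3597.1
Step-2 factor = 3597.1 / 900 = 3.9968
v = 80 μL / 3.9968 = 20.0 μL

20.0 μL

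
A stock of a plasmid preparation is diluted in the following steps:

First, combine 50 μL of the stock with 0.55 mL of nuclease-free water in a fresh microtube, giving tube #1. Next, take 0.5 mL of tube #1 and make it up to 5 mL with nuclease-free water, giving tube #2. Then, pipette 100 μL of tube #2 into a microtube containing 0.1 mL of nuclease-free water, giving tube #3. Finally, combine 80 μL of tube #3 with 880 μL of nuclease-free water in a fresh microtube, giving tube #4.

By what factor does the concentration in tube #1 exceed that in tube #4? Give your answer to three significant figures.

Step 1: 50 μL + 0.55 mL = 600 μL total → factor 600/50 = 12
Step 2: 0.5 mL brought to 5 mL → factor 5/0.5 = 10
Step 3: 100 μL + 0.1 mL = 200 μL total → factor 200/100 = 2
Step 4: 80 μL + 880 μL = 960 μL total → factor 960/80 = 12
Dilution factor to tube #1 = 12; to tube #4 = 2880
[tube #1]/[tube #4] = (factor to tube #4)/(factor to tube #1) = 2880/12 = 240

240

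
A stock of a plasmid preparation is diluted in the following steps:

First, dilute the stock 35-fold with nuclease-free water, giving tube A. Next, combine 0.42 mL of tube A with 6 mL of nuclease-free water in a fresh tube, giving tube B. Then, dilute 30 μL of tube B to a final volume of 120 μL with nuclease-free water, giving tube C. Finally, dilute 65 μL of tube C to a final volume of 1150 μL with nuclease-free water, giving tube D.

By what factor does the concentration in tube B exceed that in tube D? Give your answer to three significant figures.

70.8

Step 1: 35-fold → factor 35
Step 2: 0.42 mL + 6 mL = 6.42 mL total → factor 6.42/0.42 = 15.286
Step 3: 30 μL brought to 120 μL → factor 120/30 = 4
Step 4: 65 μL brought to 1150 μL → factor 1150/65 = 17.692
Dilution factor to tube B = 535; to tube D = 37862
[tube B]/[tube D] = (factor to tube D)/(factor to tube B) = 37862/535 = 70.8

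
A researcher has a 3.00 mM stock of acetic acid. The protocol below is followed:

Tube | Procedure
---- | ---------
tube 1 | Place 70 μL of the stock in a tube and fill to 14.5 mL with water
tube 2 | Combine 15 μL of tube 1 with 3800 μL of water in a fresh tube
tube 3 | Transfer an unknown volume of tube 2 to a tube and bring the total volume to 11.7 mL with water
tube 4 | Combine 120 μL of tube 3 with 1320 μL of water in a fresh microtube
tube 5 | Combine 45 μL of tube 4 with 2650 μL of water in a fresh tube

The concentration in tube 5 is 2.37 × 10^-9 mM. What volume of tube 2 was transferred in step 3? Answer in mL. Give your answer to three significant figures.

0.350 mL

Step 1: 70 μL brought to 14.5 mL → factor 14500/70 = 207.14
Step 2: 15 μL + 3800 μL = 3815 μL total → factor 3815/15 = 254.33
Step 3: v brought to 11.7 mL → factor = 11.7 mL/v
Step 4: 120 μL + 1320 μL = 1440 μL total → factor 1440/120 = 12
Step 5: 45 μL + 2650 μL = 2695 μL total → factor 2695/45 = 59.889
Product of known-step factors = 3.7862 × 10^7
Overall factor = 3.00 mM / (2.37 × 10^-9 mM) = 1.2658 × 10^9
Step-3 factor = 1.2658 × 10^9 / 3.7862 × 10^7 = 33.433
v = 11.7 mL / 33.433 = 0.350 mL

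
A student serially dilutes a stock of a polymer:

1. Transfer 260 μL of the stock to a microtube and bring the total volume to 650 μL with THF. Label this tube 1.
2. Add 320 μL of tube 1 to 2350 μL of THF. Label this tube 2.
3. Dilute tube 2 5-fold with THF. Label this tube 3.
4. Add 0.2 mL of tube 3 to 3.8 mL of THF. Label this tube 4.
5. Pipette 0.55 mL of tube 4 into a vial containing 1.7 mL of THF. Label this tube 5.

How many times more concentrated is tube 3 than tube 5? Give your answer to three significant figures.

81.8

Step 1: 260 μL brought to 650 μL → factor 650/260 = 2.5
Step 2: 320 μL + 2350 μL = 2670 μL total → factor 2670/320 = 8.3438
Step 3: 5-fold → factor 5
Step 4: 0.2 mL + 3.8 mL = 4 mL total → factor 4/0.2 = 20
Step 5: 0.55 mL + 1.7 mL = 2.25 mL total → factor 2.25/0.55 = 4.0909
Dilution factor to tube 3 = 104.3; to tube 5 = 8533.4
[tube 3]/[tube 5] = (factor to tube 5)/(factor to tube 3) = 8533.4/104.3 = 81.8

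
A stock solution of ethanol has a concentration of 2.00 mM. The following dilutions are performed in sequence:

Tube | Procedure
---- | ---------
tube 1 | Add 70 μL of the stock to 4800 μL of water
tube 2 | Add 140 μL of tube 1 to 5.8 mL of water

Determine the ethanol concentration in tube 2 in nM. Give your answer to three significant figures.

678 nM

Step 1: 70 μL + 4800 μL = 4870 μL total → factor 4870/70 = 69.571
Step 2: 140 μL + 5.8 mL = 5940 μL total → factor 5940/140 = 42.429
Overall dilution factor = 69.571 × 42.429 = 2951.8
Final = 2.00 mM / 2951.8 = 0.0006775 mM = 678 nM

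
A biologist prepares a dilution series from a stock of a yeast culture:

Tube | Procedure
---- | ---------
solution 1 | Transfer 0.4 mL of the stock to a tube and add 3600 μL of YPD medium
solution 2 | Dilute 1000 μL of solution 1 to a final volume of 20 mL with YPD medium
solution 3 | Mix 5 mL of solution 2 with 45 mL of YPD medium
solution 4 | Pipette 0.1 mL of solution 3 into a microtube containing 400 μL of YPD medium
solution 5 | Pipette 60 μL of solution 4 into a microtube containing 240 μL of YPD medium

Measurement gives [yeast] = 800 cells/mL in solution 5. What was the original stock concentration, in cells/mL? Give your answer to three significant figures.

Step 1: 0.4 mL + 3600 μL = 4 mL total → factor 4/0.4 = 10
Step 2: 1000 μL brought to 20 mL → factor 20000/1000 = 20
Step 3: 5 mL + 45 mL = 50 mL total → factor 50/5 = 10
Step 4: 0.1 mL + 400 μL = 0.5 mL total → factor 0.5/0.1 = 5
Step 5: 60 μL + 240 μL = 300 μL total → factor 300/60 = 5
Overall dilution factor = 10 × 20 × 10 × 5 × 5 = 50000
Stock = 800 cells/mL × 50000 = 4.00 × 10^7 cells/mL

4.00 × 10^7 cells/mL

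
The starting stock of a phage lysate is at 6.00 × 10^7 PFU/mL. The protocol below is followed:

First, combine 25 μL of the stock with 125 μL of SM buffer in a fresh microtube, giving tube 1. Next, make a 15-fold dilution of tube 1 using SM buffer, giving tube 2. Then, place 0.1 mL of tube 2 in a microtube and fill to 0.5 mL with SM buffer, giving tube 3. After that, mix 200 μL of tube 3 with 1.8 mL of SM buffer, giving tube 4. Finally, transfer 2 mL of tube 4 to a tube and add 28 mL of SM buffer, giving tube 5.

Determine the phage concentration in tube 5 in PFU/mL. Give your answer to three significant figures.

Step 1: 25 μL + 125 μL = 150 μL total → factor 150/25 = 6
Step 2: 15-fold → factor 15
Step 3: 0.1 mL brought to 0.5 mL → factor 0.5/0.1 = 5
Step 4: 200 μL + 1.8 mL = 2000 μL total → factor 2000/200 = 10
Step 5: 2 mL + 28 mL = 30 mL total → factor 30/2 = 15
Overall dilution factor = 6 × 15 × 5 × 10 × 15 = 67500
Final = 6.00 × 10^7 PFU/mL / 67500 = 889 PFU/mL

889 PFU/mL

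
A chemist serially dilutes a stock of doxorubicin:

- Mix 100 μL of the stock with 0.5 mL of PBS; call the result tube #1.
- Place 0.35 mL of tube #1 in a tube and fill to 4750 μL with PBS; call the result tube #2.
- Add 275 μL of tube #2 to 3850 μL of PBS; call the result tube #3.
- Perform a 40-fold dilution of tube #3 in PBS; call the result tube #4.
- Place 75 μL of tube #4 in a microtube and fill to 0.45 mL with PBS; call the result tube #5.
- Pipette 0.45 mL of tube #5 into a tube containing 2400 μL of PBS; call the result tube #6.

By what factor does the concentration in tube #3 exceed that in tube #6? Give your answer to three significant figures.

1.52 × 10^3

Step 1: 100 μL + 0.5 mL = 600 μL total → factor 600/100 = 6
Step 2: 0.35 mL brought to 4750 μL → factor 4.75/0.35 = 13.571
Step 3: 275 μL + 3850 μL = 4125 μL total → factor 4125/275 = 15
Step 4: 40-fold → factor 40
Step 5: 75 μL brought to 0.45 mL → factor 450/75 = 6
Step 6: 0.45 mL + 2400 μL = 2.85 mL total → factor 2.85/0.45 = 6.3333
Dilution factor to tube #3 = 1221.4; to tube #6 = 1.8566 × 10^6
[tube #3]/[tube #6] = (factor to tube #6)/(factor to tube #3) = 1.8566 × 10^6/1221.4 = 1.52 × 10^3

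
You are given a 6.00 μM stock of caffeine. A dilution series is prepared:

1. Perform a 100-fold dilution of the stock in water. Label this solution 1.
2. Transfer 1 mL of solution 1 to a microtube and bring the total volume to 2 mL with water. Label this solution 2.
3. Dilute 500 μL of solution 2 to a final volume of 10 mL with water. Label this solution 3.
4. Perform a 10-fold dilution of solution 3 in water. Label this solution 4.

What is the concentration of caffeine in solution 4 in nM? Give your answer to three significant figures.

0.150 nM

Step 1: 100-fold → factor 100
Step 2: 1 mL brought to 2 mL → factor 2/1 = 2
Step 3: 500 μL brought to 10 mL → factor 10000/500 = 20
Step 4: 10-fold → factor 10
Overall dilution factor = 100 × 2 × 20 × 10 = 40000
Final = 6.00 μM / 40000 = 0.0001500 μM = 0.150 nM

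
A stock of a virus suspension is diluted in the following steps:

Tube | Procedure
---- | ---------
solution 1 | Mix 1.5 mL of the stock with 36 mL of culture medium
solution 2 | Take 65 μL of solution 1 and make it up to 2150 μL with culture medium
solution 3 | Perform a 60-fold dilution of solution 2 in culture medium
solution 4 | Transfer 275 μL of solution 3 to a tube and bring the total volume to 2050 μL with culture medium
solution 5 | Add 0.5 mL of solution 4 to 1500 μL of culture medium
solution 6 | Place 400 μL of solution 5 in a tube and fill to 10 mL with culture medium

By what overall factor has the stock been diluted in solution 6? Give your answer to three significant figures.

3.70 × 10^7

Step 1: 1.5 mL + 36 mL = 37.5 mL total → factor 37.5/1.5 = 25
Step 2: 65 μL brought to 2150 μL → factor 2150/65 = 33.077
Step 3: 60-fold → factor 60
Step 4: 275 μL brought to 2050 μL → factor 2050/275 = 7.4545
Step 5: 0.5 mL + 1500 μL = 2 mL total → factor 2/0.5 = 4
Step 6: 400 μL brought to 10 mL → factor 10000/400 = 25
Overall dilution factor = 25 × 33.077 × 60 × 7.4545 × 4 × 25 = 3.6986 × 10^7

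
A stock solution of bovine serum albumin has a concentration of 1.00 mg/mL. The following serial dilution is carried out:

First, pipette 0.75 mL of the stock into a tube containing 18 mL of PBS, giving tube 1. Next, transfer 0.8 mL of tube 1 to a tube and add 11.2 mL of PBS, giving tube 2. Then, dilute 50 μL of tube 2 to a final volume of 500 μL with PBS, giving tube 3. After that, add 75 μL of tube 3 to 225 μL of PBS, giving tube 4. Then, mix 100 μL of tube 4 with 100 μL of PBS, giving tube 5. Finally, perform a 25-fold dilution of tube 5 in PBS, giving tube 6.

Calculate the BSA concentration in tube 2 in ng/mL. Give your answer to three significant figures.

2.67 × 10^3 ng/mL

Step 1: 0.75 mL + 18 mL = 18.75 mL total → factor 18.75/0.75 = 25
Step 2: 0.8 mL + 11.2 mL = 12 mL total → factor 12/0.8 = 15
Dilution factor through tube 2 = 25 × 15 = 375
[tube 2] = 1.00 mg/mL / 375 = 0.002667 mg/mL = 2.67 × 10^3 ng/mL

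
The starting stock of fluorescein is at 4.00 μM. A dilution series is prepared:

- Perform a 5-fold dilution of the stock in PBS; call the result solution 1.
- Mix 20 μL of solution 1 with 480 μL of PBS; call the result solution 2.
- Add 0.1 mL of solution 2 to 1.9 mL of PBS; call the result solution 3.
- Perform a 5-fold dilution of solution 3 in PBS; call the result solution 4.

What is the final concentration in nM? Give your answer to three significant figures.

0.320 nM

Step 1: 5-fold → factor 5
Step 2: 20 μL + 480 μL = 500 μL total → factor 500/20 = 25
Step 3: 0.1 mL + 1.9 mL = 2 mL total → factor 2/0.1 = 20
Step 4: 5-fold → factor 5
Overall dilution factor = 5 × 25 × 20 × 5 = 12500
Final = 4.00 μM / 12500 = 0.0003200 μM = 0.320 nM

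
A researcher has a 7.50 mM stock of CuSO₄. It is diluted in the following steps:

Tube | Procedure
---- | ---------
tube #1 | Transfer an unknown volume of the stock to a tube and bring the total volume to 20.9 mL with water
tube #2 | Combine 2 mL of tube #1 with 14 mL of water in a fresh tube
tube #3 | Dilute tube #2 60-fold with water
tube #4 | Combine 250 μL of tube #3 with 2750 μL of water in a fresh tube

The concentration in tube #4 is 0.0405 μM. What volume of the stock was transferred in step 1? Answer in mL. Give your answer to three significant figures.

Step 1: v brought to 20.9 mL → factor = 20.9 mL/v
Step 2: 2 mL + 14 mL = 16 mL total → factor 16/2 = 8
Step 3: 60-fold → factor 60
Step 4: 250 μL + 2750 μL = 3000 μL total → factor 3000/250 = 12
Product of known-step factors = 5760
Overall factor = 7.50 mM / (0.0405 μM) = 1.8519 × 10^5
Step-1 factor = 1.8519 × 10^5 / 5760 = 32.15
v = 20.9 mL / 32.15 = 0.650 mL

0.650 mL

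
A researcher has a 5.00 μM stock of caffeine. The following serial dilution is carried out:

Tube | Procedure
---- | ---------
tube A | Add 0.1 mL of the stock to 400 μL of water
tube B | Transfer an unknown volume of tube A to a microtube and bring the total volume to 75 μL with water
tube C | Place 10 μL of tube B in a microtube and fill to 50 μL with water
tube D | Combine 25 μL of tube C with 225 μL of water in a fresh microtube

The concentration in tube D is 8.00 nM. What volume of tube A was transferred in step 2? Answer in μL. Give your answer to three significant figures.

30.0 μL

Step 1: 0.1 mL + 400 μL = 0.5 mL total → factor 0.5/0.1 = 5
Step 2: v brought to 75 μL → factor = 75 μL/v
Step 3: 10 μL brought to 50 μL → factor 50/10 = 5
Step 4: 25 μL + 225 μL = 250 μL total → factor 250/25 = 10
Product of known-step factors = 250
Overall factor = 5.00 μM / (8.00 nM) = 625
Step-2 factor = 625 / 250 = 2.5
v = 75 μL / 2.5 = 30.0 μL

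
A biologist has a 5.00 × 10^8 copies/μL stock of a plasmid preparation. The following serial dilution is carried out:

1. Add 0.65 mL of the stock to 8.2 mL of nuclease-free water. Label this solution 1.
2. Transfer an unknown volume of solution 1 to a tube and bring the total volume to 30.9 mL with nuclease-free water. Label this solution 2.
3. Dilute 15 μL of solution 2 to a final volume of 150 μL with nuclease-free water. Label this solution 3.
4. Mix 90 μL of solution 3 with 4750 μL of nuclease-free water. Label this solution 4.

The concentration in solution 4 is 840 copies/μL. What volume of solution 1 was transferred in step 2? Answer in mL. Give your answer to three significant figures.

0.380 mL

Step 1: 0.65 mL + 8.2 mL = 8.85 mL total → factor 8.85/0.65 = 13.615
Step 2: v brought to 30.9 mL → factor = 30.9 mL/v
Step 3: 15 μL brought to 150 μL → factor 150/15 = 10
Step 4: 90 μL + 4750 μL = 4840 μL total → factor 4840/90 = 53.778
Product of known-step factors = 7322.1
Overall factor = 5.00 × 10^8 copies/μL / (840 copies/μL) = 5.9524 × 10^5
Step-2 factor = 5.9524 × 10^5 / 7322.1 = 81.294
v = 30.9 mL / 81.294 = 0.380 mL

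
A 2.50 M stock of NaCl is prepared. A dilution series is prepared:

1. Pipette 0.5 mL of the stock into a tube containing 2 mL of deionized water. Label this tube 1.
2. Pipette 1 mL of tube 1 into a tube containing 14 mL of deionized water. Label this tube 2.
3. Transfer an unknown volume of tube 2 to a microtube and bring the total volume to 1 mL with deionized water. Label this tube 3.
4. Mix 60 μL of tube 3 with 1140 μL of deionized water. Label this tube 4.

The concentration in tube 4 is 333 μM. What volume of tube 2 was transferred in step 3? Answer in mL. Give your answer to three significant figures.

Step 1: 0.5 mL + 2 mL = 2.5 mL total → factor 2.5/0.5 = 5
Step 2: 1 mL + 14 mL = 15 mL total → factor 15/1 = 15
Step 3: v brought to 1 mL → factor = 1 mL/v
Step 4: 60 μL + 1140 μL = 1200 μL total → factor 1200/60 = 20
Product of known-step factors = 1500
Overall factor = 2.50 M / (333 μM) = 7507.5
Step-3 factor = 7507.5 / 1500 = 5.005
v = 1 mL / 5.005 = 0.200 mL

0.200 mL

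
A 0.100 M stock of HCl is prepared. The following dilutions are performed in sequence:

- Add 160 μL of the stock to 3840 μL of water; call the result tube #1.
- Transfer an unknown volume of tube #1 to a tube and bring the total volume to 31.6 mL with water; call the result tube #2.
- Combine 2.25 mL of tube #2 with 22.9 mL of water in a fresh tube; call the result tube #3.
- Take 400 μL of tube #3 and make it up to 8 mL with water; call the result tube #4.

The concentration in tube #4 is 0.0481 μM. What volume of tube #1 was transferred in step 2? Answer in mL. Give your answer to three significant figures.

0.0849 mL

Step 1: 160 μL + 3840 μL = 4000 μL total → factor 4000/160 = 25
Step 2: v brought to 31.6 mL → factor = 31.6 mL/v
Step 3: 2.25 mL + 22.9 mL = 25.15 mL total → factor 25.15/2.25 = 11.178
Step 4: 400 μL brought to 8 mL → factor 8000/400 = 20
Product of known-step factors = 5588.9
Overall factor = 0.100 M / (0.0481 μM) = 2.079 × 10^6
Step-2 factor = 2.079 × 10^6 / 5588.9 = 371.99
v = 31.6 mL / 371.99 = 0.0849 mL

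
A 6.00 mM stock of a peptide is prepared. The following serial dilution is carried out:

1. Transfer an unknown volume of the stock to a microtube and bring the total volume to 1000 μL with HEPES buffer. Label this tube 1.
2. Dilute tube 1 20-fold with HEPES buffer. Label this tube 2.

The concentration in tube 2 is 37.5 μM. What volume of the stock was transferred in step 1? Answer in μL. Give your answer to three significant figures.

Step 1: v brought to 1000 μL → factor = 1000 μL/v
Step 2: 20-fold → factor 20
Product of known-step factors = 20
Overall factor = 6.00 mM / (37.5 μM) = 160
Step-1 factor = 160 / 20 = 8
v = 1000 μL / 8 = 125 μL

125 μL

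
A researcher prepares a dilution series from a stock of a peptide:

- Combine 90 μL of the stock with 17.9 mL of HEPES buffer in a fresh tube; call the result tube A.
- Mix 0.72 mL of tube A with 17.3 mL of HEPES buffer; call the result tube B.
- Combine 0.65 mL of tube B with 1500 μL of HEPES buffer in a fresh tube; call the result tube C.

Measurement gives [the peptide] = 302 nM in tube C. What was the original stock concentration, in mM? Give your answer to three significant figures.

5.00 mM

Step 1: 90 μL + 17.9 mL = 17990 μL total → factor 17990/90 = 199.89
Step 2: 0.72 mL + 17.3 mL = 18.02 mL total → factor 18.02/0.72 = 25.028
Step 3: 0.65 mL + 1500 μL = 2.15 mL total → factor 2.15/0.65 = 3.3077
Overall dilution factor = 199.89 × 25.028 × 3.3077 = 16548
Stock = 302 nM × 16548 = 4.997 × 10^6 nM = 5.00 mM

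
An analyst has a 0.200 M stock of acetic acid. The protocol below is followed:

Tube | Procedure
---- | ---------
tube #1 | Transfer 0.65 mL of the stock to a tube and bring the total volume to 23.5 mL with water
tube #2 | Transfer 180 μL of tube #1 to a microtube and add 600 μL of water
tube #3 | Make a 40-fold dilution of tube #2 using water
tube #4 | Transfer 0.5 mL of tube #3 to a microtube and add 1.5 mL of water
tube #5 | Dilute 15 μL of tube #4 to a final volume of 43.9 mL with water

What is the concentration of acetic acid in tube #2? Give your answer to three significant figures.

0.00128 M

Step 1: 0.65 mL brought to 23.5 mL → factor 23.5/0.65 = 36.154
Step 2: 180 μL + 600 μL = 780 μL total → factor 780/180 = 4.3333
Dilution factor through tube #2 = 36.154 × 4.3333 = 156.67
[tube #2] = 0.200 M / 156.67 = 0.00128 M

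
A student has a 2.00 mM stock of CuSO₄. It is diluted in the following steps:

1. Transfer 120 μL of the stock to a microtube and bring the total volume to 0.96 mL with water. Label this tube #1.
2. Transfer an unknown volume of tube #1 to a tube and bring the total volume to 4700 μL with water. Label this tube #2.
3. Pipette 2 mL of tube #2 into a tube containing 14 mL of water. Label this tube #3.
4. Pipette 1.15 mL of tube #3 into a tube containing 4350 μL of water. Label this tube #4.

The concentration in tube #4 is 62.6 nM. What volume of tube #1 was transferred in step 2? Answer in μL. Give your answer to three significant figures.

Step 1: 120 μL brought to 0.96 mL → factor 960/120 = 8
Step 2: v brought to 4700 μL → factor = 4700 μL/v
Step 3: 2 mL + 14 mL = 16 mL total → factor 16/2 = 8
Step 4: 1.15 mL + 4350 μL = 5.5 mL total → factor 5.5/1.15 = 4.7826
Product of known-step factors = 306.09
Overall factor = 2.00 mM / (62.6 nM) = 31949
Step-2 factor = 31949 / 306.09 = 104.38
v = 4700 μL / 104.38 = 45.0 μL

45.0 μL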